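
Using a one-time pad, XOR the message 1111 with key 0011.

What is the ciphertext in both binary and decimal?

Step 1: Write out the XOR operation bit by bit:
  Message: 1111
  Key:     0011
  XOR:     1100
Step 2: Convert to decimal: 1100 = 12.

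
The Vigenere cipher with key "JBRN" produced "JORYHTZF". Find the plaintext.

Step 1: Extend key: JBRNJBRN
Step 2: Decrypt each letter (c - k) mod 26:
  J(9) - J(9) = (9-9) mod 26 = 0 = A
  O(14) - B(1) = (14-1) mod 26 = 13 = N
  R(17) - R(17) = (17-17) mod 26 = 0 = A
  Y(24) - N(13) = (24-13) mod 26 = 11 = L
  H(7) - J(9) = (7-9) mod 26 = 24 = Y
  T(19) - B(1) = (19-1) mod 26 = 18 = S
  Z(25) - R(17) = (25-17) mod 26 = 8 = I
  F(5) - N(13) = (5-13) mod 26 = 18 = S
Plaintext: ANALYSIS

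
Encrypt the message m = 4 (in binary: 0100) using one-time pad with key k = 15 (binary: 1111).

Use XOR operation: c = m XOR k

Step 1: Write out the XOR operation bit by bit:
  Message: 0100
  Key:     1111
  XOR:     1011
Step 2: Convert to decimal: 1011 = 11.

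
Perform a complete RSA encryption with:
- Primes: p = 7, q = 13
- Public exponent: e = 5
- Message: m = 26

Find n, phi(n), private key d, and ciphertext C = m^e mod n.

Step 1: n = 7 * 13 = 91.
Step 2: phi(n) = (7-1)(13-1) = 6 * 12 = 72.
Step 3: Find d = 5^(-1) mod 72 = 29.
  Verify: 5 * 29 = 145 = 1 (mod 72).
Step 4: C = 26^5 mod 91 = 52.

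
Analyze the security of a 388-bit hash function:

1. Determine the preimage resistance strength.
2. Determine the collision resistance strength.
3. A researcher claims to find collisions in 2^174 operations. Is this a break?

Step 1: Preimage resistance requires brute-force of 2^388 operations.
Step 2: Collision resistance (birthday bound) = 2^(388/2) = 2^194.
Step 3: The claimed attack costs 2^174 operations.
Step 4: Since 2^174 < 2^194, the claimed attack beats the generic birthday bound, so collision resistance is broken.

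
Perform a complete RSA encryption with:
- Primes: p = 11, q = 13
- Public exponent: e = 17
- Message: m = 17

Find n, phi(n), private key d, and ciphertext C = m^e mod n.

Step 1: n = 11 * 13 = 143.
Step 2: phi(n) = (11-1)(13-1) = 10 * 12 = 120.
Step 3: Find d = 17^(-1) mod 120 = 113.
  Verify: 17 * 113 = 1921 = 1 (mod 120).
Step 4: C = 17^17 mod 143 = 140.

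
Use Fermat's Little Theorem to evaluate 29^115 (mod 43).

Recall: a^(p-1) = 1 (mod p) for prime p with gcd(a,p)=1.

Step 1: Since 43 is prime, by Fermat's Little Theorem: 29^42 = 1 (mod 43).
Step 2: Reduce exponent: 115 mod 42 = 31.
Step 3: So 29^115 = 29^31 (mod 43).
Step 4: 29^31 mod 43 = 30.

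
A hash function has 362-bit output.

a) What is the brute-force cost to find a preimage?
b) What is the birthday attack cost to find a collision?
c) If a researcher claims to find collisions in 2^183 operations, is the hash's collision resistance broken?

Step 1: Preimage resistance requires brute-force of 2^362 operations.
Step 2: Collision resistance (birthday bound) = 2^(362/2) = 2^181.
Step 3: The claimed attack costs 2^183 operations.
Step 4: Since 2^183 >= 2^181, the claimed attack is no faster than the generic birthday attack, so this does not break collision resistance.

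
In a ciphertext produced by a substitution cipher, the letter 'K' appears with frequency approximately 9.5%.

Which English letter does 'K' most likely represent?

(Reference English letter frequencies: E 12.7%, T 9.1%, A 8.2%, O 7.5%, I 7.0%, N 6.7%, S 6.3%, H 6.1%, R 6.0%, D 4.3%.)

Step 1: The observed frequency is 9.5%.
Step 2: Compare with English frequencies:
  E: 12.7% (difference: 3.2%)
  T: 9.1% (difference: 0.4%) <-- closest
  A: 8.2% (difference: 1.3%)
  O: 7.5% (difference: 2.0%)
  I: 7.0% (difference: 2.5%)
  N: 6.7% (difference: 2.8%)
  S: 6.3% (difference: 3.2%)
  H: 6.1% (difference: 3.4%)
  R: 6.0% (difference: 3.5%)
  D: 4.3% (difference: 5.2%)
Step 3: 'K' most likely represents 'T' (frequency 9.1%).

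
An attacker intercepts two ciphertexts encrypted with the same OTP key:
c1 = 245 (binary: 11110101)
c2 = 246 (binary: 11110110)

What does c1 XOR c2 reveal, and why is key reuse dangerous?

Step 1: c1 XOR c2 = (m1 XOR k) XOR (m2 XOR k).
Step 2: By XOR associativity/commutativity: = m1 XOR m2 XOR k XOR k = m1 XOR m2.
Step 3: 11110101 XOR 11110110 = 00000011 = 3.
Step 4: The key cancels out! An attacker learns m1 XOR m2 = 3, revealing the relationship between plaintexts.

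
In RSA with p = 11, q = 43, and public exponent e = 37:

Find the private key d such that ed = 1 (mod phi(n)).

Step 1: n = 11 * 43 = 473.
Step 2: phi(n) = 10 * 42 = 420.
Step 3: Find d such that 37 * d = 1 (mod 420).
Step 4: d = 37^(-1) mod 420 = 193.
Verification: 37 * 193 = 7141 = 17 * 420 + 1.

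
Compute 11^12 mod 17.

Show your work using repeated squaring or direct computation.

Step 1: Compute 11^12 mod 17 step by step, reducing modulo 17 at each step.
  11^1 mod 17 = 11
  11^2 mod 17 = (11 * 11) mod 17 = 2
  11^3 mod 17 = (2 * 11) mod 17 = 5
  11^4 mod 17 = (5 * 11) mod 17 = 4
  11^5 mod 17 = (4 * 11) mod 17 = 10
  11^6 mod 17 = (10 * 11) mod 17 = 8
  11^7 mod 17 = (8 * 11) mod 17 = 3
  11^8 mod 17 = (3 * 11) mod 17 = 16
  11^9 mod 17 = (16 * 11) mod 17 = 6
  11^10 mod 17 = (6 * 11) mod 17 = 15
  11^11 mod 17 = (15 * 11) mod 17 = 12
  11^12 mod 17 = (12 * 11) mod 17 = 13
Step 2: Result = 13.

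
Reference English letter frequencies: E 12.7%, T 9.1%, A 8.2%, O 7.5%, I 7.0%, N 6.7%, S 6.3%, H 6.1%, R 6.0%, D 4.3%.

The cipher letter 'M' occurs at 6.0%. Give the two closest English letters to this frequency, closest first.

Step 1: Observed frequency of 'M' is 6.0%.
Step 2: Compute distances to each reference frequency and sort:
  R (6.0%): difference = 0.0% <-- BEST
  H (6.1%): difference = 0.1% <-- RUNNER-UP
  S (6.3%): difference = 0.3%
  N (6.7%): difference = 0.7%
  I (7.0%): difference = 1.0%
Step 3: Most likely is 'R' (6.0%, diff 0.0%); second most likely is 'H' (6.1%, diff 0.1%).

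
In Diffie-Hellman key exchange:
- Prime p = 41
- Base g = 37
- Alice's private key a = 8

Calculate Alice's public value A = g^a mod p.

Step 1: A = g^a mod p = 37^8 mod 41.
  37^1 mod 41 = 37
  37^2 mod 41 = (37 * 37) mod 41 = 16
  37^3 mod 41 = (16 * 37) mod 41 = 18
  37^4 mod 41 = (18 * 37) mod 41 = 10
  37^5 mod 41 = (10 * 37) mod 41 = 1
  37^6 mod 41 = (1 * 37) mod 41 = 37
  37^7 mod 41 = (37 * 37) mod 41 = 16
  37^8 mod 41 = (16 * 37) mod 41 = 18
Result: A = 18.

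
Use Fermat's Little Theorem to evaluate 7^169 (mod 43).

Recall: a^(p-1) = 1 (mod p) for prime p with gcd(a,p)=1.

Step 1: Since 43 is prime, by Fermat's Little Theorem: 7^42 = 1 (mod 43).
Step 2: Reduce exponent: 169 mod 42 = 1.
Step 3: So 7^169 = 7^1 (mod 43).
Step 4: 7^1 mod 43 = 7.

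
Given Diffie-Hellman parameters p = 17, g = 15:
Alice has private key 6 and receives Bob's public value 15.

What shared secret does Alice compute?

Step 1: s = B^a mod p = 15^6 mod 17.
  15^1 mod 17 = 15
  15^2 mod 17 = (15 * 15) mod 17 = 4
  15^3 mod 17 = (4 * 15) mod 17 = 9
  15^4 mod 17 = (9 * 15) mod 17 = 16
  15^5 mod 17 = (16 * 15) mod 17 = 2
  15^6 mod 17 = (2 * 15) mod 17 = 13
Result: shared secret = 13.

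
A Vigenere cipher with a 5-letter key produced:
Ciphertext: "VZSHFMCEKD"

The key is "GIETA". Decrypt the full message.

Step 1: Key 'GIETA' has length 5. Extended key: GIETAGIETA
Step 2: Decrypt each position:
  V(21) - G(6) = 15 = P
  Z(25) - I(8) = 17 = R
  S(18) - E(4) = 14 = O
  H(7) - T(19) = 14 = O
  F(5) - A(0) = 5 = F
  M(12) - G(6) = 6 = G
  C(2) - I(8) = 20 = U
  E(4) - E(4) = 0 = A
  K(10) - T(19) = 17 = R
  D(3) - A(0) = 3 = D
Plaintext: PROOFGUARD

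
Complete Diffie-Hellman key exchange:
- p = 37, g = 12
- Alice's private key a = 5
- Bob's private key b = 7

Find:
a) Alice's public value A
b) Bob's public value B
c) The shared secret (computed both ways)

Step 1: A = g^a mod p = 12^5 mod 37 = 7.
Step 2: B = g^b mod p = 12^7 mod 37 = 9.
Step 3: Alice computes s = B^a mod p = 9^5 mod 37 = 34.
Step 4: Bob computes s = A^b mod p = 7^7 mod 37 = 34.
Both sides agree: shared secret = 34.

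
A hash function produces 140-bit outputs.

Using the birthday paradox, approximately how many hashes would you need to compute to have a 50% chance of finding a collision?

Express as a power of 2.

Step 1: The birthday paradox gives collision probability ~50% after sqrt(2^n) = 2^(n/2) hashes.
Step 2: For 140-bit output: 2^(140/2) = 2^70.
Step 3: Approximately 2^70 hash computations needed.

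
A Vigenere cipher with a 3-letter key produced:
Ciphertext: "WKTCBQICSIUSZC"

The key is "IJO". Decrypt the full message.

Step 1: Key 'IJO' has length 3. Extended key: IJOIJOIJOIJOIJ
Step 2: Decrypt each position:
  W(22) - I(8) = 14 = O
  K(10) - J(9) = 1 = B
  T(19) - O(14) = 5 = F
  C(2) - I(8) = 20 = U
  B(1) - J(9) = 18 = S
  Q(16) - O(14) = 2 = C
  I(8) - I(8) = 0 = A
  C(2) - J(9) = 19 = T
  S(18) - O(14) = 4 = E
  I(8) - I(8) = 0 = A
  U(20) - J(9) = 11 = L
  S(18) - O(14) = 4 = E
  Z(25) - I(8) = 17 = R
  C(2) - J(9) = 19 = T
Plaintext: OBFUSCATEALERT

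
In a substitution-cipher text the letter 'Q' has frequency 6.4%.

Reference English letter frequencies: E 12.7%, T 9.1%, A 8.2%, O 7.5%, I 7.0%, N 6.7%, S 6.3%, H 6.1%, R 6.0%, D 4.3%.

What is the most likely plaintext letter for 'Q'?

Step 1: The observed frequency is 6.4%.
Step 2: Compare with English frequencies:
  E: 12.7% (difference: 6.3%)
  T: 9.1% (difference: 2.7%)
  A: 8.2% (difference: 1.8%)
  O: 7.5% (difference: 1.1%)
  I: 7.0% (difference: 0.6%)
  N: 6.7% (difference: 0.3%)
  S: 6.3% (difference: 0.1%) <-- closest
  H: 6.1% (difference: 0.3%)
  R: 6.0% (difference: 0.4%)
  D: 4.3% (difference: 2.1%)
Step 3: 'Q' most likely represents 'S' (frequency 6.3%).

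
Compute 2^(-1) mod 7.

Step 1: We need x such that 2 * x = 1 (mod 7).
Step 2: Using the extended Euclidean algorithm or trial:
  2 * 4 = 8 = 1 * 7 + 1.
Step 3: Since 8 mod 7 = 1, the inverse is x = 4.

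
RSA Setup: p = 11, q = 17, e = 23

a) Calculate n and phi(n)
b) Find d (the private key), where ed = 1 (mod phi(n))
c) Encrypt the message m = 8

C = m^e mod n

Step 1: n = 11 * 17 = 187.
Step 2: phi(n) = (11-1)(17-1) = 10 * 16 = 160.
Step 3: Find d = 23^(-1) mod 160 = 7.
  Verify: 23 * 7 = 161 = 1 (mod 160).
Step 4: C = 8^23 mod 187 = 83.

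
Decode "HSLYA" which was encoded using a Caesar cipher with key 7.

Step 1: Reverse the shift by subtracting 7 from each letter position.
  H (position 7) -> position (7-7) mod 26 = 0 -> A
  S (position 18) -> position (18-7) mod 26 = 11 -> L
  L (position 11) -> position (11-7) mod 26 = 4 -> E
  Y (position 24) -> position (24-7) mod 26 = 17 -> R
  A (position 0) -> position (0-7) mod 26 = 19 -> T
Decrypted message: ALERT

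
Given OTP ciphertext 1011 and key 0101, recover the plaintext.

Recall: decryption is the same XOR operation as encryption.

Step 1: XOR ciphertext with key:
  Ciphertext: 1011
  Key:        0101
  XOR:        1110
Step 2: Plaintext = 1110 = 14 in decimal.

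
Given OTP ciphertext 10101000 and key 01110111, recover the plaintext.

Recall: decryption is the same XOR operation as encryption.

Step 1: XOR ciphertext with key:
  Ciphertext: 10101000
  Key:        01110111
  XOR:        11011111
Step 2: Plaintext = 11011111 = 223 in decimal.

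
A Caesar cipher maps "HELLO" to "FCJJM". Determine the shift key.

Step 1: Compare first letters: H (position 7) -> F (position 5).
Step 2: Shift = (5 - 7) mod 26 = 24.
The shift value is 24.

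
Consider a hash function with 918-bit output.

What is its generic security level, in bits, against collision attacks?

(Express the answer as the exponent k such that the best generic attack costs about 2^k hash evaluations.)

Step 1: The hash has a 918-bit output.
Step 2: Collision resistance means it should be infeasible to find any x != y with h(x) = h(y).
By the birthday bound, a generic collision search succeeds after about sqrt(2^918) = 2^(918/2) = 2^459 evaluations.
Step 3: Security level = 459 bits.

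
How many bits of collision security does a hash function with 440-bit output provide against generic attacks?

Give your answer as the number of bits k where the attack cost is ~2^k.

Step 1: The hash has a 440-bit output.
Step 2: Collision resistance means it should be infeasible to find any x != y with h(x) = h(y).
By the birthday bound, a generic collision search succeeds after about sqrt(2^440) = 2^(440/2) = 2^220 evaluations.
Step 3: Security level = 220 bits.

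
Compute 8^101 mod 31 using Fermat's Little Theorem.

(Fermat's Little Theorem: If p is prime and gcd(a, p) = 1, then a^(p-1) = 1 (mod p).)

Step 1: Since 31 is prime, by Fermat's Little Theorem: 8^30 = 1 (mod 31).
Step 2: Reduce exponent: 101 mod 30 = 11.
Step 3: So 8^101 = 8^11 (mod 31).
Step 4: 8^11 mod 31 = 8.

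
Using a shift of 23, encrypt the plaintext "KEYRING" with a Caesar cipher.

Step 1: For each letter, shift forward by 23 positions (mod 26).
  K (position 10) -> position (10+23) mod 26 = 7 -> H
  E (position 4) -> position (4+23) mod 26 = 1 -> B
  Y (position 24) -> position (24+23) mod 26 = 21 -> V
  R (position 17) -> position (17+23) mod 26 = 14 -> O
  I (position 8) -> position (8+23) mod 26 = 5 -> F
  N (position 13) -> position (13+23) mod 26 = 10 -> K
  G (position 6) -> position (6+23) mod 26 = 3 -> D
Result: HBVOFKD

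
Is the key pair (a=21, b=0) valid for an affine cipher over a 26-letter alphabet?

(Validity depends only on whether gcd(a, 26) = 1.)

Step 1: Compute gcd(21, 26).
Step 2: gcd(21, 26) = 1.
Since gcd = 1, 21 is coprime with 26, so it is a valid key.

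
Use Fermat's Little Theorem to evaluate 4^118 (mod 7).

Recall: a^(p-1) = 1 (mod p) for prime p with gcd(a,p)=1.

Step 1: Since 7 is prime, by Fermat's Little Theorem: 4^6 = 1 (mod 7).
Step 2: Reduce exponent: 118 mod 6 = 4.
Step 3: So 4^118 = 4^4 (mod 7).
Step 4: 4^4 mod 7 = 4.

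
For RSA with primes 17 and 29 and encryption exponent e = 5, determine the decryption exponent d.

Step 1: n = 17 * 29 = 493.
Step 2: phi(n) = 16 * 28 = 448.
Step 3: Find d such that 5 * d = 1 (mod 448).
Step 4: d = 5^(-1) mod 448 = 269.
Verification: 5 * 269 = 1345 = 3 * 448 + 1.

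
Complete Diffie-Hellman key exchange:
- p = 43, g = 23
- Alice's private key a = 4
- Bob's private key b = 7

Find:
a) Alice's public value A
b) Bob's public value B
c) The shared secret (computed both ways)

Step 1: A = g^a mod p = 23^4 mod 43 = 40.
Step 2: B = g^b mod p = 23^7 mod 43 = 6.
Step 3: Alice computes s = B^a mod p = 6^4 mod 43 = 6.
Step 4: Bob computes s = A^b mod p = 40^7 mod 43 = 6.
Both sides agree: shared secret = 6.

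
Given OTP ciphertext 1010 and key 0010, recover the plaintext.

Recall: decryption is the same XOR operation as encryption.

Step 1: XOR ciphertext with key:
  Ciphertext: 1010
  Key:        0010
  XOR:        1000
Step 2: Plaintext = 1000 = 8 in decimal.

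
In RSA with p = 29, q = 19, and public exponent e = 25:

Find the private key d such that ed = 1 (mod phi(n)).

Step 1: n = 29 * 19 = 551.
Step 2: phi(n) = 28 * 18 = 504.
Step 3: Find d such that 25 * d = 1 (mod 504).
Step 4: d = 25^(-1) mod 504 = 121.
Verification: 25 * 121 = 3025 = 6 * 504 + 1.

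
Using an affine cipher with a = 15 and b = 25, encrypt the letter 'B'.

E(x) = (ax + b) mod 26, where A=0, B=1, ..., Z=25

Step 1: Convert 'B' to number: x = 1.
Step 2: E(1) = (15 * 1 + 25) mod 26 = 40 mod 26 = 14.
Step 3: Convert 14 back to letter: O.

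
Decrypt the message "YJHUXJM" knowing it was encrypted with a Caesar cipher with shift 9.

Step 1: Reverse the shift by subtracting 9 from each letter position.
  Y (position 24) -> position (24-9) mod 26 = 15 -> P
  J (position 9) -> position (9-9) mod 26 = 0 -> A
  H (position 7) -> position (7-9) mod 26 = 24 -> Y
  U (position 20) -> position (20-9) mod 26 = 11 -> L
  X (position 23) -> position (23-9) mod 26 = 14 -> O
  J (position 9) -> position (9-9) mod 26 = 0 -> A
  M (position 12) -> position (12-9) mod 26 = 3 -> D
Decrypted message: PAYLOAD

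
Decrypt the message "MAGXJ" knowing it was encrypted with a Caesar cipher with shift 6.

Step 1: Reverse the shift by subtracting 6 from each letter position.
  M (position 12) -> position (12-6) mod 26 = 6 -> G
  A (position 0) -> position (0-6) mod 26 = 20 -> U
  G (position 6) -> position (6-6) mod 26 = 0 -> A
  X (position 23) -> position (23-6) mod 26 = 17 -> R
  J (position 9) -> position (9-6) mod 26 = 3 -> D
Decrypted message: GUARD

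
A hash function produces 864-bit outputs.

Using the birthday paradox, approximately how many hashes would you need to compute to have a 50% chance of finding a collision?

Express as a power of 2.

Step 1: The birthday paradox gives collision probability ~50% after sqrt(2^n) = 2^(n/2) hashes.
Step 2: For 864-bit output: 2^(864/2) = 2^432.
Step 3: Approximately 2^432 hash computations needed.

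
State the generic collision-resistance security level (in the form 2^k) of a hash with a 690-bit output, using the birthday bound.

Step 1: The birthday paradox gives collision probability ~50% after sqrt(2^n) = 2^(n/2) hashes.
Step 2: For 690-bit output: 2^(690/2) = 2^345.
Step 3: Approximately 2^345 hash computations needed.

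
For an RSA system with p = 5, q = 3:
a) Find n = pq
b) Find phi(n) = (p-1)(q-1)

Step 1: n = p * q = 5 * 3 = 15.
Step 2: phi(n) = (p-1)(q-1) = 4 * 2 = 8.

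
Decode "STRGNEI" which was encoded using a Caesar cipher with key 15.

Step 1: Reverse the shift by subtracting 15 from each letter position.
  S (position 18) -> position (18-15) mod 26 = 3 -> D
  T (position 19) -> position (19-15) mod 26 = 4 -> E
  R (position 17) -> position (17-15) mod 26 = 2 -> C
  G (position 6) -> position (6-15) mod 26 = 17 -> R
  N (position 13) -> position (13-15) mod 26 = 24 -> Y
  E (position 4) -> position (4-15) mod 26 = 15 -> P
  I (position 8) -> position (8-15) mod 26 = 19 -> T
Decrypted message: DECRYPT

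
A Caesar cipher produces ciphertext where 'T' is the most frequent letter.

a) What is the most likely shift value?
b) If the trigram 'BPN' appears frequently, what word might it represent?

Step 1: In English, 'E' is the most frequent letter (12.7%).
Step 2: The most frequent ciphertext letter is 'T' (position 19).
Step 3: Shift = (19 - 4) mod 26 = 15.
Step 4: Decrypt 'BPN' by shifting back 15:
  B -> M
  P -> A
  N -> Y
Step 5: 'BPN' decrypts to 'MAY'.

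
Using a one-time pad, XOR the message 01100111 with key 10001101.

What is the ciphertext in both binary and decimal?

Step 1: Write out the XOR operation bit by bit:
  Message: 01100111
  Key:     10001101
  XOR:     11101010
Step 2: Convert to decimal: 11101010 = 234.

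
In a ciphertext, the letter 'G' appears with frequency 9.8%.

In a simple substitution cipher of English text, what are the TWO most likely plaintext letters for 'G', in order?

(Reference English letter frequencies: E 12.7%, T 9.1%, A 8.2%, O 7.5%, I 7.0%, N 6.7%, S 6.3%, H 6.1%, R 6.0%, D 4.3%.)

Step 1: Observed frequency of 'G' is 9.8%.
Step 2: Compute distances to each reference frequency and sort:
  T (9.1%): difference = 0.7% <-- BEST
  A (8.2%): difference = 1.6% <-- RUNNER-UP
  O (7.5%): difference = 2.3%
  I (7.0%): difference = 2.8%
  E (12.7%): difference = 2.9%
Step 3: Most likely is 'T' (9.1%, diff 0.7%); second most likely is 'A' (8.2%, diff 1.6%).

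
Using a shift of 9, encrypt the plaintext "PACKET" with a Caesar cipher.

Step 1: For each letter, shift forward by 9 positions (mod 26).
  P (position 15) -> position (15+9) mod 26 = 24 -> Y
  A (position 0) -> position (0+9) mod 26 = 9 -> J
  C (position 2) -> position (2+9) mod 26 = 11 -> L
  K (position 10) -> position (10+9) mod 26 = 19 -> T
  E (position 4) -> position (4+9) mod 26 = 13 -> N
  T (position 19) -> position (19+9) mod 26 = 2 -> C
Result: YJLTNC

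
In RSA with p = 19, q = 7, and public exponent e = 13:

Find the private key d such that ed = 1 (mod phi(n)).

Step 1: n = 19 * 7 = 133.
Step 2: phi(n) = 18 * 6 = 108.
Step 3: Find d such that 13 * d = 1 (mod 108).
Step 4: d = 13^(-1) mod 108 = 25.
Verification: 13 * 25 = 325 = 3 * 108 + 1.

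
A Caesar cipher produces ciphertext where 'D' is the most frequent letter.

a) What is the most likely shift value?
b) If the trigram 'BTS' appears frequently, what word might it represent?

Step 1: In English, 'E' is the most frequent letter (12.7%).
Step 2: The most frequent ciphertext letter is 'D' (position 3).
Step 3: Shift = (3 - 4) mod 26 = 25.
Step 4: Decrypt 'BTS' by shifting back 25:
  B -> C
  T -> U
  S -> T
Step 5: 'BTS' decrypts to 'CUT'.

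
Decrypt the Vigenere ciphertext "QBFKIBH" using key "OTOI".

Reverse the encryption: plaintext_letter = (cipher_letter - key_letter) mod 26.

Step 1: Extend key: OTOIOTO
Step 2: Decrypt each letter (c - k) mod 26:
  Q(16) - O(14) = (16-14) mod 26 = 2 = C
  B(1) - T(19) = (1-19) mod 26 = 8 = I
  F(5) - O(14) = (5-14) mod 26 = 17 = R
  K(10) - I(8) = (10-8) mod 26 = 2 = C
  I(8) - O(14) = (8-14) mod 26 = 20 = U
  B(1) - T(19) = (1-19) mod 26 = 8 = I
  H(7) - O(14) = (7-14) mod 26 = 19 = T
Plaintext: CIRCUIT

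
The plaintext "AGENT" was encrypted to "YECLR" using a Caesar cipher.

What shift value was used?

Step 1: Compare first letters: A (position 0) -> Y (position 24).
Step 2: Shift = (24 - 0) mod 26 = 24.
The shift value is 24.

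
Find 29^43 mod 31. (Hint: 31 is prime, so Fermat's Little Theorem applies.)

Step 1: Since 31 is prime, by Fermat's Little Theorem: 29^30 = 1 (mod 31).
Step 2: Reduce exponent: 43 mod 30 = 13.
Step 3: So 29^43 = 29^13 (mod 31).
Step 4: 29^13 mod 31 = 23.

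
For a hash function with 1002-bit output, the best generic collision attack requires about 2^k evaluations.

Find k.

Step 1: The hash has a 1002-bit output.
Step 2: Collision resistance means it should be infeasible to find any x != y with h(x) = h(y).
By the birthday bound, a generic collision search succeeds after about sqrt(2^1002) = 2^(1002/2) = 2^501 evaluations.
Step 3: Security level = 501 bits.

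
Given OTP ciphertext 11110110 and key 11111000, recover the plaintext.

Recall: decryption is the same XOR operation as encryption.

Step 1: XOR ciphertext with key:
  Ciphertext: 11110110
  Key:        11111000
  XOR:        00001110
Step 2: Plaintext = 00001110 = 14 in decimal.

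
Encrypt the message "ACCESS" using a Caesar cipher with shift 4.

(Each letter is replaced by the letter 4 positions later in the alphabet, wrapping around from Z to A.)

Step 1: For each letter, shift forward by 4 positions (mod 26).
  A (position 0) -> position (0+4) mod 26 = 4 -> E
  C (position 2) -> position (2+4) mod 26 = 6 -> G
  C (position 2) -> position (2+4) mod 26 = 6 -> G
  E (position 4) -> position (4+4) mod 26 = 8 -> I
  S (position 18) -> position (18+4) mod 26 = 22 -> W
  S (position 18) -> position (18+4) mod 26 = 22 -> W
Result: EGGIWW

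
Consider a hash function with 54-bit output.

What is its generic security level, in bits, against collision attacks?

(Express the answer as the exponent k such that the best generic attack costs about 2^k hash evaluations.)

Step 1: The hash has a 54-bit output.
Step 2: Collision resistance means it should be infeasible to find any x != y with h(x) = h(y).
By the birthday bound, a generic collision search succeeds after about sqrt(2^54) = 2^(54/2) = 2^27 evaluations.
Step 3: Security level = 27 bits.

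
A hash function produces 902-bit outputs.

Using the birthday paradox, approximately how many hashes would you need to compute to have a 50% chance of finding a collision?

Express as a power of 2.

Step 1: The birthday paradox gives collision probability ~50% after sqrt(2^n) = 2^(n/2) hashes.
Step 2: For 902-bit output: 2^(902/2) = 2^451.
Step 3: Approximately 2^451 hash computations needed.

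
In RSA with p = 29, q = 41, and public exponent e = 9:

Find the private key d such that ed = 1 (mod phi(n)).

Step 1: n = 29 * 41 = 1189.
Step 2: phi(n) = 28 * 40 = 1120.
Step 3: Find d such that 9 * d = 1 (mod 1120).
Step 4: d = 9^(-1) mod 1120 = 249.
Verification: 9 * 249 = 2241 = 2 * 1120 + 1.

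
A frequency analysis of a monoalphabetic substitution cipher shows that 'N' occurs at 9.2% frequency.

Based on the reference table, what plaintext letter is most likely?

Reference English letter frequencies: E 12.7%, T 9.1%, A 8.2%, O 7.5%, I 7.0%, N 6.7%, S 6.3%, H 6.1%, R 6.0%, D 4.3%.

Step 1: The observed frequency is 9.2%.
Step 2: Compare with English frequencies:
  E: 12.7% (difference: 3.5%)
  T: 9.1% (difference: 0.1%) <-- closest
  A: 8.2% (difference: 1.0%)
  O: 7.5% (difference: 1.7%)
  I: 7.0% (difference: 2.2%)
  N: 6.7% (difference: 2.5%)
  S: 6.3% (difference: 2.9%)
  H: 6.1% (difference: 3.1%)
  R: 6.0% (difference: 3.2%)
  D: 4.3% (difference: 4.9%)
Step 3: 'N' most likely represents 'T' (frequency 9.1%).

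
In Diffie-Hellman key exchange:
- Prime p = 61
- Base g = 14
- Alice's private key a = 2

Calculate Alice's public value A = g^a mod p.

Step 1: A = g^a mod p = 14^2 mod 61.
  14^1 mod 61 = 14
  14^2 mod 61 = (14 * 14) mod 61 = 13
Result: A = 13.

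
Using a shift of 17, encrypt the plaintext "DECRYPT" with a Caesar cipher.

Step 1: For each letter, shift forward by 17 positions (mod 26).
  D (position 3) -> position (3+17) mod 26 = 20 -> U
  E (position 4) -> position (4+17) mod 26 = 21 -> V
  C (position 2) -> position (2+17) mod 26 = 19 -> T
  R (position 17) -> position (17+17) mod 26 = 8 -> I
  Y (position 24) -> position (24+17) mod 26 = 15 -> P
  P (position 15) -> position (15+17) mod 26 = 6 -> G
  T (position 19) -> position (19+17) mod 26 = 10 -> K
Result: UVTIPGK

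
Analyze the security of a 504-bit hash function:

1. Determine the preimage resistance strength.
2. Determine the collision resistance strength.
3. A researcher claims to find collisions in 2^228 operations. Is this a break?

Step 1: Preimage resistance requires brute-force of 2^504 operations.
Step 2: Collision resistance (birthday bound) = 2^(504/2) = 2^252.
Step 3: The claimed attack costs 2^228 operations.
Step 4: Since 2^228 < 2^252, the claimed attack beats the generic birthday bound, so collision resistance is broken.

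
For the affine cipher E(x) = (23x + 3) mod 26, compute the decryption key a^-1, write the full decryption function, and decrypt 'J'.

Step 1: Find a^-1, the modular inverse of 23 mod 26.
Step 2: We need 23 * a^-1 = 1 (mod 26).
Step 3: 23 * 17 = 391 = 15 * 26 + 1, so a^-1 = 17.
Step 4: D(y) = 17(y - 3) mod 26.
Step 5: Apply to 'J' (y = 9): D(9) = 17 * (9 - 3) mod 26 = 17 * 6 mod 26 = 24 -> 'Y'.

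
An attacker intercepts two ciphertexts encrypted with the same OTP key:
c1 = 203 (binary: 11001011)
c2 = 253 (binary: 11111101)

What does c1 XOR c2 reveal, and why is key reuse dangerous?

Step 1: c1 XOR c2 = (m1 XOR k) XOR (m2 XOR k).
Step 2: By XOR associativity/commutativity: = m1 XOR m2 XOR k XOR k = m1 XOR m2.
Step 3: 11001011 XOR 11111101 = 00110110 = 54.
Step 4: The key cancels out! An attacker learns m1 XOR m2 = 54, revealing the relationship between plaintexts.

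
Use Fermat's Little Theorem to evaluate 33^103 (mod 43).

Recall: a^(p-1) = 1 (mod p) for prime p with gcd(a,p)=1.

Step 1: Since 43 is prime, by Fermat's Little Theorem: 33^42 = 1 (mod 43).
Step 2: Reduce exponent: 103 mod 42 = 19.
Step 3: So 33^103 = 33^19 (mod 43).
Step 4: 33^19 mod 43 = 3.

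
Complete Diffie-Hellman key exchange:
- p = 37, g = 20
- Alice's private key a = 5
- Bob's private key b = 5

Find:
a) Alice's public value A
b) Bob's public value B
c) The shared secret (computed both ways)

Step 1: A = g^a mod p = 20^5 mod 37 = 18.
Step 2: B = g^b mod p = 20^5 mod 37 = 18.
Step 3: Alice computes s = B^a mod p = 18^5 mod 37 = 15.
Step 4: Bob computes s = A^b mod p = 18^5 mod 37 = 15.
Both sides agree: shared secret = 15.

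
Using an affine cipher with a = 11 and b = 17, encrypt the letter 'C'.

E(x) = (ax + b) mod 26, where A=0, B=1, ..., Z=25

Step 1: Convert 'C' to number: x = 2.
Step 2: E(2) = (11 * 2 + 17) mod 26 = 39 mod 26 = 13.
Step 3: Convert 13 back to letter: N.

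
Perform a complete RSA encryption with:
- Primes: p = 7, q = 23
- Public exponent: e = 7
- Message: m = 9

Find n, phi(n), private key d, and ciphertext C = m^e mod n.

Step 1: n = 7 * 23 = 161.
Step 2: phi(n) = (7-1)(23-1) = 6 * 22 = 132.
Step 3: Find d = 7^(-1) mod 132 = 19.
  Verify: 7 * 19 = 133 = 1 (mod 132).
Step 4: C = 9^7 mod 161 = 142.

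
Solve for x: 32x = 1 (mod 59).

Step 1: We need x such that 32 * x = 1 (mod 59).
Step 2: Using the extended Euclidean algorithm or trial:
  32 * 24 = 768 = 13 * 59 + 1.
Step 3: Since 768 mod 59 = 1, the inverse is x = 24.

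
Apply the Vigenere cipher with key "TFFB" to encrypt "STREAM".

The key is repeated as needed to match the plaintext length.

Step 1: Repeat key to match plaintext length:
  Plaintext: STREAM
  Key:       TFFBTF
Step 2: Encrypt each letter:
  S(18) + T(19) = (18+19) mod 26 = 11 = L
  T(19) + F(5) = (19+5) mod 26 = 24 = Y
  R(17) + F(5) = (17+5) mod 26 = 22 = W
  E(4) + B(1) = (4+1) mod 26 = 5 = F
  A(0) + T(19) = (0+19) mod 26 = 19 = T
  M(12) + F(5) = (12+5) mod 26 = 17 = R
Ciphertext: LYWFTR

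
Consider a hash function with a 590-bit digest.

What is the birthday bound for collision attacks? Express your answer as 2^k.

Step 1: The birthday paradox gives collision probability ~50% after sqrt(2^n) = 2^(n/2) hashes.
Step 2: For 590-bit output: 2^(590/2) = 2^295.
Step 3: Approximately 2^295 hash computations needed.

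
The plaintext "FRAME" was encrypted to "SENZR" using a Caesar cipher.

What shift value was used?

Step 1: Compare first letters: F (position 5) -> S (position 18).
Step 2: Shift = (18 - 5) mod 26 = 13.
The shift value is 13.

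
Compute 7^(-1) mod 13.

Step 1: We need x such that 7 * x = 1 (mod 13).
Step 2: Using the extended Euclidean algorithm or trial:
  7 * 2 = 14 = 1 * 13 + 1.
Step 3: Since 14 mod 13 = 1, the inverse is x = 2.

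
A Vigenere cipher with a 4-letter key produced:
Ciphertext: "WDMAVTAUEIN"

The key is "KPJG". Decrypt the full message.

Step 1: Key 'KPJG' has length 4. Extended key: KPJGKPJGKPJ
Step 2: Decrypt each position:
  W(22) - K(10) = 12 = M
  D(3) - P(15) = 14 = O
  M(12) - J(9) = 3 = D
  A(0) - G(6) = 20 = U
  V(21) - K(10) = 11 = L
  T(19) - P(15) = 4 = E
  A(0) - J(9) = 17 = R
  U(20) - G(6) = 14 = O
  E(4) - K(10) = 20 = U
  I(8) - P(15) = 19 = T
  N(13) - J(9) = 4 = E
Plaintext: MODULEROUTE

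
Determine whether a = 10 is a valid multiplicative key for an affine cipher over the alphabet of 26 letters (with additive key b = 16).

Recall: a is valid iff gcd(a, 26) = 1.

Step 1: Compute gcd(10, 26).
Step 2: gcd(10, 26) = 2.
Since gcd = 2 != 1, 10 shares a common factor with 26, so it cannot be used.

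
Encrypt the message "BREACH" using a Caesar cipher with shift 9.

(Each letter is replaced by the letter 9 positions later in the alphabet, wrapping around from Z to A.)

Step 1: For each letter, shift forward by 9 positions (mod 26).
  B (position 1) -> position (1+9) mod 26 = 10 -> K
  R (position 17) -> position (17+9) mod 26 = 0 -> A
  E (position 4) -> position (4+9) mod 26 = 13 -> N
  A (position 0) -> position (0+9) mod 26 = 9 -> J
  C (position 2) -> position (2+9) mod 26 = 11 -> L
  H (position 7) -> position (7+9) mod 26 = 16 -> Q
Result: KANJLQ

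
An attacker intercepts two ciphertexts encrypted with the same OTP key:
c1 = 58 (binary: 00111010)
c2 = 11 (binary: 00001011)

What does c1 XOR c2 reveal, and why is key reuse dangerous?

Step 1: c1 XOR c2 = (m1 XOR k) XOR (m2 XOR k).
Step 2: By XOR associativity/commutativity: = m1 XOR m2 XOR k XOR k = m1 XOR m2.
Step 3: 00111010 XOR 00001011 = 00110001 = 49.
Step 4: The key cancels out! An attacker learns m1 XOR m2 = 49, revealing the relationship between plaintexts.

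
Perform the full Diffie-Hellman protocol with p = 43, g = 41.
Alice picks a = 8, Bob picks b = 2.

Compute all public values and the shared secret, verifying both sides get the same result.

Step 1: A = g^a mod p = 41^8 mod 43 = 41.
Step 2: B = g^b mod p = 41^2 mod 43 = 4.
Step 3: Alice computes s = B^a mod p = 4^8 mod 43 = 4.
Step 4: Bob computes s = A^b mod p = 41^2 mod 43 = 4.
Both sides agree: shared secret = 4.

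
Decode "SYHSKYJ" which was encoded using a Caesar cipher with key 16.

Step 1: Reverse the shift by subtracting 16 from each letter position.
  S (position 18) -> position (18-16) mod 26 = 2 -> C
  Y (position 24) -> position (24-16) mod 26 = 8 -> I
  H (position 7) -> position (7-16) mod 26 = 17 -> R
  S (position 18) -> position (18-16) mod 26 = 2 -> C
  K (position 10) -> position (10-16) mod 26 = 20 -> U
  Y (position 24) -> position (24-16) mod 26 = 8 -> I
  J (position 9) -> position (9-16) mod 26 = 19 -> T
Decrypted message: CIRCUIT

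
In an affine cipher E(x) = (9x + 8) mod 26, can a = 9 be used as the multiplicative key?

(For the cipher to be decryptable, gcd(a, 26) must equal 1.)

Step 1: Compute gcd(9, 26).
Step 2: gcd(9, 26) = 1.
Since gcd = 1, 9 is coprime with 26, so it is a valid key.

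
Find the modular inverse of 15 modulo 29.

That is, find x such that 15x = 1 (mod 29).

Step 1: We need x such that 15 * x = 1 (mod 29).
Step 2: Using the extended Euclidean algorithm or trial:
  15 * 2 = 30 = 1 * 29 + 1.
Step 3: Since 30 mod 29 = 1, the inverse is x = 2.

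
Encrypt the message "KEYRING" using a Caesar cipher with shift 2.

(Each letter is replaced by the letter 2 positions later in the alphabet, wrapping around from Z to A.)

Step 1: For each letter, shift forward by 2 positions (mod 26).
  K (position 10) -> position (10+2) mod 26 = 12 -> M
  E (position 4) -> position (4+2) mod 26 = 6 -> G
  Y (position 24) -> position (24+2) mod 26 = 0 -> A
  R (position 17) -> position (17+2) mod 26 = 19 -> T
  I (position 8) -> position (8+2) mod 26 = 10 -> K
  N (position 13) -> position (13+2) mod 26 = 15 -> P
  G (position 6) -> position (6+2) mod 26 = 8 -> I
Result: MGATKPI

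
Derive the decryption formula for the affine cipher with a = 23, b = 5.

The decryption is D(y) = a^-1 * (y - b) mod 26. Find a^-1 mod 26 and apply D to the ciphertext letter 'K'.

Step 1: Find a^-1, the modular inverse of 23 mod 26.
Step 2: We need 23 * a^-1 = 1 (mod 26).
Step 3: 23 * 17 = 391 = 15 * 26 + 1, so a^-1 = 17.
Step 4: D(y) = 17(y - 5) mod 26.
Step 5: Apply to 'K' (y = 10): D(10) = 17 * (10 - 5) mod 26 = 17 * 5 mod 26 = 7 -> 'H'.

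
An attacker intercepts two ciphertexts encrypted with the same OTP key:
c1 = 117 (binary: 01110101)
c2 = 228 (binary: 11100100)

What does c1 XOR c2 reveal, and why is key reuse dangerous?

Step 1: c1 XOR c2 = (m1 XOR k) XOR (m2 XOR k).
Step 2: By XOR associativity/commutativity: = m1 XOR m2 XOR k XOR k = m1 XOR m2.
Step 3: 01110101 XOR 11100100 = 10010001 = 145.
Step 4: The key cancels out! An attacker learns m1 XOR m2 = 145, revealing the relationship between plaintexts.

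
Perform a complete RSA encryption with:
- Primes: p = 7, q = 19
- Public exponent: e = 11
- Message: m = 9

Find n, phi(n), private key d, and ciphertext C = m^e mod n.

Step 1: n = 7 * 19 = 133.
Step 2: phi(n) = (7-1)(19-1) = 6 * 18 = 108.
Step 3: Find d = 11^(-1) mod 108 = 59.
  Verify: 11 * 59 = 649 = 1 (mod 108).
Step 4: C = 9^11 mod 133 = 81.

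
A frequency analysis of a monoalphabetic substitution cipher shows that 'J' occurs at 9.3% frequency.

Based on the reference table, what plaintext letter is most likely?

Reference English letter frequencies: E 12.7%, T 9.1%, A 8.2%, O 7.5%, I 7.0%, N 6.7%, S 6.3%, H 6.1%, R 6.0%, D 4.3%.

Step 1: The observed frequency is 9.3%.
Step 2: Compare with English frequencies:
  E: 12.7% (difference: 3.4%)
  T: 9.1% (difference: 0.2%) <-- closest
  A: 8.2% (difference: 1.1%)
  O: 7.5% (difference: 1.8%)
  I: 7.0% (difference: 2.3%)
  N: 6.7% (difference: 2.6%)
  S: 6.3% (difference: 3.0%)
  H: 6.1% (difference: 3.2%)
  R: 6.0% (difference: 3.3%)
  D: 4.3% (difference: 5.0%)
Step 3: 'J' most likely represents 'T' (frequency 9.1%).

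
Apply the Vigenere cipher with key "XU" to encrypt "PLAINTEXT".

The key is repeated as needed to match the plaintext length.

Step 1: Repeat key to match plaintext length:
  Plaintext: PLAINTEXT
  Key:       XUXUXUXUX
Step 2: Encrypt each letter:
  P(15) + X(23) = (15+23) mod 26 = 12 = M
  L(11) + U(20) = (11+20) mod 26 = 5 = F
  A(0) + X(23) = (0+23) mod 26 = 23 = X
  I(8) + U(20) = (8+20) mod 26 = 2 = C
  N(13) + X(23) = (13+23) mod 26 = 10 = K
  T(19) + U(20) = (19+20) mod 26 = 13 = N
  E(4) + X(23) = (4+23) mod 26 = 1 = B
  X(23) + U(20) = (23+20) mod 26 = 17 = R
  T(19) + X(23) = (19+23) mod 26 = 16 = Q
Ciphertext: MFXCKNBRQ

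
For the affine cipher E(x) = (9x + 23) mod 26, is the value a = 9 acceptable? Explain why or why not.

Step 1: Compute gcd(9, 26).
Step 2: gcd(9, 26) = 1.
Since gcd = 1, 9 is coprime with 26, so it is a valid key.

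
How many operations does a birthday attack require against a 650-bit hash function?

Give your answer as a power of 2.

Step 1: The birthday paradox gives collision probability ~50% after sqrt(2^n) = 2^(n/2) hashes.
Step 2: For 650-bit output: 2^(650/2) = 2^325.
Step 3: Approximately 2^325 hash computations needed.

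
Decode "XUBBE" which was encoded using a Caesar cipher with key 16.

Step 1: Reverse the shift by subtracting 16 from each letter position.
  X (position 23) -> position (23-16) mod 26 = 7 -> H
  U (position 20) -> position (20-16) mod 26 = 4 -> E
  B (position 1) -> position (1-16) mod 26 = 11 -> L
  B (position 1) -> position (1-16) mod 26 = 11 -> L
  E (position 4) -> position (4-16) mod 26 = 14 -> O
Decrypted message: HELLO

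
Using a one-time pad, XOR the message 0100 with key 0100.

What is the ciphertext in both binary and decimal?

Step 1: Write out the XOR operation bit by bit:
  Message: 0100
  Key:     0100
  XOR:     0000
Step 2: Convert to decimal: 0000 = 0.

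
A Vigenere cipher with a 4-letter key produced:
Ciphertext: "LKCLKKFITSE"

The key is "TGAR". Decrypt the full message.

Step 1: Key 'TGAR' has length 4. Extended key: TGARTGARTGA
Step 2: Decrypt each position:
  L(11) - T(19) = 18 = S
  K(10) - G(6) = 4 = E
  C(2) - A(0) = 2 = C
  L(11) - R(17) = 20 = U
  K(10) - T(19) = 17 = R
  K(10) - G(6) = 4 = E
  F(5) - A(0) = 5 = F
  I(8) - R(17) = 17 = R
  T(19) - T(19) = 0 = A
  S(18) - G(6) = 12 = M
  E(4) - A(0) = 4 = E
Plaintext: SECUREFRAME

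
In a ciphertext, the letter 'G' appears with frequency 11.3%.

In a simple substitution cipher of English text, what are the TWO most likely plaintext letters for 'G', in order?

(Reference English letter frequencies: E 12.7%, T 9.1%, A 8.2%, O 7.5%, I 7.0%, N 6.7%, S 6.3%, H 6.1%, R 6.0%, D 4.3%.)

Step 1: Observed frequency of 'G' is 11.3%.
Step 2: Compute distances to each reference frequency and sort:
  E (12.7%): difference = 1.4% <-- BEST
  T (9.1%): difference = 2.2% <-- RUNNER-UP
  A (8.2%): difference = 3.1%
  O (7.5%): difference = 3.8%
  I (7.0%): difference = 4.3%
Step 3: Most likely is 'E' (12.7%, diff 1.4%); second most likely is 'T' (9.1%, diff 2.2%).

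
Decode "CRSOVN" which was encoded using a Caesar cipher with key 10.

Step 1: Reverse the shift by subtracting 10 from each letter position.
  C (position 2) -> position (2-10) mod 26 = 18 -> S
  R (position 17) -> position (17-10) mod 26 = 7 -> H
  S (position 18) -> position (18-10) mod 26 = 8 -> I
  O (position 14) -> position (14-10) mod 26 = 4 -> E
  V (position 21) -> position (21-10) mod 26 = 11 -> L
  N (position 13) -> position (13-10) mod 26 = 3 -> D
Decrypted message: SHIELD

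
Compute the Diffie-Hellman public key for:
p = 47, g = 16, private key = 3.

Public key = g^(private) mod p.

Step 1: A = g^a mod p = 16^3 mod 47.
  16^1 mod 47 = 16
  16^2 mod 47 = (16 * 16) mod 47 = 21
  16^3 mod 47 = (21 * 16) mod 47 = 7
Result: A = 7.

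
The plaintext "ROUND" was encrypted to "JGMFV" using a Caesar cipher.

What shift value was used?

Step 1: Compare first letters: R (position 17) -> J (position 9).
Step 2: Shift = (9 - 17) mod 26 = 18.
The shift value is 18.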